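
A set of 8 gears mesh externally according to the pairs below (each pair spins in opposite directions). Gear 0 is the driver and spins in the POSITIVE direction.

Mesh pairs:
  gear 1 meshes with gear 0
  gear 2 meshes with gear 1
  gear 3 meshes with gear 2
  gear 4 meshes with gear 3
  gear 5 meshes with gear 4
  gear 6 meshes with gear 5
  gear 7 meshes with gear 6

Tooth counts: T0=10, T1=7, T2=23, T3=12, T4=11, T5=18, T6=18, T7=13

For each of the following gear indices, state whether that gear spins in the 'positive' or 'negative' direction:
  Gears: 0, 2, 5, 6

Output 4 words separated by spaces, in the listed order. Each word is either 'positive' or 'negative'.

Gear 0 (driver): positive (depth 0)
  gear 1: meshes with gear 0 -> depth 1 -> negative (opposite of gear 0)
  gear 2: meshes with gear 1 -> depth 2 -> positive (opposite of gear 1)
  gear 3: meshes with gear 2 -> depth 3 -> negative (opposite of gear 2)
  gear 4: meshes with gear 3 -> depth 4 -> positive (opposite of gear 3)
  gear 5: meshes with gear 4 -> depth 5 -> negative (opposite of gear 4)
  gear 6: meshes with gear 5 -> depth 6 -> positive (opposite of gear 5)
  gear 7: meshes with gear 6 -> depth 7 -> negative (opposite of gear 6)
Queried indices 0, 2, 5, 6 -> positive, positive, negative, positive

Answer: positive positive negative positive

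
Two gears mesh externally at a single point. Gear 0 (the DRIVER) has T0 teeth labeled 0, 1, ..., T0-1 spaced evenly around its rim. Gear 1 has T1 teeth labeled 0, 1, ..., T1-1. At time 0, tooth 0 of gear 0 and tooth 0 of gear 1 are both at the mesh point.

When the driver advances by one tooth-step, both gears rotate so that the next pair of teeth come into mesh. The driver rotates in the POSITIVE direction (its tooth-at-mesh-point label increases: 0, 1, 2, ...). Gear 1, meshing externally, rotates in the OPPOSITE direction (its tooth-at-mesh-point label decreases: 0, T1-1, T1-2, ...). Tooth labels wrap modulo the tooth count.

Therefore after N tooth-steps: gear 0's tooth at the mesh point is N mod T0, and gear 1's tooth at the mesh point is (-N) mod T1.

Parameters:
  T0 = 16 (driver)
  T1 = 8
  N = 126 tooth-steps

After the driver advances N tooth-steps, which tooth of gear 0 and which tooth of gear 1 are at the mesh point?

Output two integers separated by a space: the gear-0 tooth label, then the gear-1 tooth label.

Gear 0 (driver, T0=16): tooth at mesh = N mod T0
  126 = 7 * 16 + 14, so 126 mod 16 = 14
  gear 0 tooth = 14
Gear 1 (driven, T1=8): tooth at mesh = (-N) mod T1
  126 = 15 * 8 + 6, so 126 mod 8 = 6
  (-126) mod 8 = (-6) mod 8 = 8 - 6 = 2
Mesh after 126 steps: gear-0 tooth 14 meets gear-1 tooth 2

Answer: 14 2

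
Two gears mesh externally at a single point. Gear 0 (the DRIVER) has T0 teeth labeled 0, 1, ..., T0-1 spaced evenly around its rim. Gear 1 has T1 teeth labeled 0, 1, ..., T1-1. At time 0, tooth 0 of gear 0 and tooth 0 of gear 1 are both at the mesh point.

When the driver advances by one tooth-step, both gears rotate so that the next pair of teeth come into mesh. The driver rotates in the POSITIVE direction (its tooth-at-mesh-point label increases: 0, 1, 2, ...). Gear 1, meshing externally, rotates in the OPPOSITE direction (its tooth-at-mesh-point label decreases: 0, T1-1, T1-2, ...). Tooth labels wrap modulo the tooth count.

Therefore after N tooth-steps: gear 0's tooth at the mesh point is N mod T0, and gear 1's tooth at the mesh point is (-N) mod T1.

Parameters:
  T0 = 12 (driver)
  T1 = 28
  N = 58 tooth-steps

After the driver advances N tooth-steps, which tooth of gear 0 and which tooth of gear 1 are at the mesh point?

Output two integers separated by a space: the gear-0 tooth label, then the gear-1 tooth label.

Answer: 10 26

Derivation:
Gear 0 (driver, T0=12): tooth at mesh = N mod T0
  58 = 4 * 12 + 10, so 58 mod 12 = 10
  gear 0 tooth = 10
Gear 1 (driven, T1=28): tooth at mesh = (-N) mod T1
  58 = 2 * 28 + 2, so 58 mod 28 = 2
  (-58) mod 28 = (-2) mod 28 = 28 - 2 = 26
Mesh after 58 steps: gear-0 tooth 10 meets gear-1 tooth 26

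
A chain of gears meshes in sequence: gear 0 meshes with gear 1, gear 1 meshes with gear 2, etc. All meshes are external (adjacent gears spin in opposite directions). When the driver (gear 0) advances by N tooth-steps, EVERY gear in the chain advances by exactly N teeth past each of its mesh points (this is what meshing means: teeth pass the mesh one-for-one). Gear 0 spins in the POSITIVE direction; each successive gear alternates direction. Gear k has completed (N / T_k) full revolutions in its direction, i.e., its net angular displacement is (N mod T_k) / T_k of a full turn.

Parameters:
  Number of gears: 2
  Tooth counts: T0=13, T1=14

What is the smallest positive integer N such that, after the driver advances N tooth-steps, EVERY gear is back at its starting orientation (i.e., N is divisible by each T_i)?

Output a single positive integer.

Answer: 182

Derivation:
Gear k returns to start when N is a multiple of T_k.
All gears at start simultaneously when N is a common multiple of [13, 14]; the smallest such N is lcm(13, 14).
Start: lcm = T0 = 13
Fold in T1=14: gcd(13, 14) = 1; lcm(13, 14) = 13 * 14 / 1 = 182 / 1 = 182
Full cycle length = 182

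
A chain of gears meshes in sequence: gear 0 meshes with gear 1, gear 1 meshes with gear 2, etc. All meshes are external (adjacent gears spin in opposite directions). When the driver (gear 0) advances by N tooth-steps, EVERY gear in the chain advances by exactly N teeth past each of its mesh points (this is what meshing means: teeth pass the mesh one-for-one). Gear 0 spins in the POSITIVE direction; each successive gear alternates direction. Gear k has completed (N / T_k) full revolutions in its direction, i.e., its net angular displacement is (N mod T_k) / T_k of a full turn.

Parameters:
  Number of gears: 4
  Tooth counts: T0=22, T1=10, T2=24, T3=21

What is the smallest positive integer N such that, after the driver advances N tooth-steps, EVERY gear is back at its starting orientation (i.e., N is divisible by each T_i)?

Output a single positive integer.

Answer: 9240

Derivation:
Gear k returns to start when N is a multiple of T_k.
All gears at start simultaneously when N is a common multiple of [22, 10, 24, 21]; the smallest such N is lcm(22, 10, 24, 21).
Start: lcm = T0 = 22
Fold in T1=10: gcd(22, 10) = 2; lcm(22, 10) = 22 * 10 / 2 = 220 / 2 = 110
Fold in T2=24: gcd(110, 24) = 2; lcm(110, 24) = 110 * 24 / 2 = 2640 / 2 = 1320
Fold in T3=21: gcd(1320, 21) = 3; lcm(1320, 21) = 1320 * 21 / 3 = 27720 / 3 = 9240
Full cycle length = 9240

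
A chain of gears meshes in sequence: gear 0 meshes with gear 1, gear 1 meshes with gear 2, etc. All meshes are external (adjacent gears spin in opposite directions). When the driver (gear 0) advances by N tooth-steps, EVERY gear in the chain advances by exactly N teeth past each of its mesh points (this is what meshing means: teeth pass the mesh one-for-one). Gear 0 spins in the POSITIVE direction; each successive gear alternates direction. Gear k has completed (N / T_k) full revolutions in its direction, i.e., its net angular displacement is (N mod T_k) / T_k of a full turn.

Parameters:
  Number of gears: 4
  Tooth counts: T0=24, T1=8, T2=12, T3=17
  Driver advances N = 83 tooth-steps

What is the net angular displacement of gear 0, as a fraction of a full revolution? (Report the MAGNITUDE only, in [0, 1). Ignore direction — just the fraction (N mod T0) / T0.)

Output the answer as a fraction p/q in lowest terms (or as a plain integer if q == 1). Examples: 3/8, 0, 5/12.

Answer: 11/24

Derivation:
Chain of 4 gears, tooth counts: [24, 8, 12, 17]
  gear 0: T0=24, direction=positive, advance = 83 mod 24 = 11 teeth = 11/24 turn
  gear 1: T1=8, direction=negative, advance = 83 mod 8 = 3 teeth = 3/8 turn
  gear 2: T2=12, direction=positive, advance = 83 mod 12 = 11 teeth = 11/12 turn
  gear 3: T3=17, direction=negative, advance = 83 mod 17 = 15 teeth = 15/17 turn
Gear 0: 83 mod 24 = 11
Fraction = 11 / 24 = 11/24 (gcd(11,24)=1) = 11/24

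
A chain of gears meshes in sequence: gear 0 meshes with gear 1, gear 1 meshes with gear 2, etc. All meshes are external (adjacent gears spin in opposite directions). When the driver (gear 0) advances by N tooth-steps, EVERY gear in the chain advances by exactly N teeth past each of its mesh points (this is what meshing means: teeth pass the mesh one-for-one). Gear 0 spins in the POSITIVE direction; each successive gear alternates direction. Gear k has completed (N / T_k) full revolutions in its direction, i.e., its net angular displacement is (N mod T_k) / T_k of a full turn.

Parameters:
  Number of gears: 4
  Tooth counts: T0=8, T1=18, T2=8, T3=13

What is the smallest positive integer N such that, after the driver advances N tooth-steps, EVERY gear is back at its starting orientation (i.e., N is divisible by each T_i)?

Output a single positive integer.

Gear k returns to start when N is a multiple of T_k.
All gears at start simultaneously when N is a common multiple of [8, 18, 8, 13]; the smallest such N is lcm(8, 18, 8, 13).
Start: lcm = T0 = 8
Fold in T1=18: gcd(8, 18) = 2; lcm(8, 18) = 8 * 18 / 2 = 144 / 2 = 72
Fold in T2=8: gcd(72, 8) = 8; lcm(72, 8) = 72 * 8 / 8 = 576 / 8 = 72
Fold in T3=13: gcd(72, 13) = 1; lcm(72, 13) = 72 * 13 / 1 = 936 / 1 = 936
Full cycle length = 936

Answer: 936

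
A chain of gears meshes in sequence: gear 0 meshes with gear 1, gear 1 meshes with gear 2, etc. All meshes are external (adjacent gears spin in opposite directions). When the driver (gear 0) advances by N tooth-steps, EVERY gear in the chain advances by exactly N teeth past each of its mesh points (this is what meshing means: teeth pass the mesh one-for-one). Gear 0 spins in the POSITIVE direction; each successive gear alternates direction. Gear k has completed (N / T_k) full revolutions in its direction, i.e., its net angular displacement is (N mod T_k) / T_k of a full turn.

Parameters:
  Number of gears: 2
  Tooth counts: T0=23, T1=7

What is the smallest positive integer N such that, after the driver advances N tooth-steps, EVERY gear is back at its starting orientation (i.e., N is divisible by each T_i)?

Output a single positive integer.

Gear k returns to start when N is a multiple of T_k.
All gears at start simultaneously when N is a common multiple of [23, 7]; the smallest such N is lcm(23, 7).
Start: lcm = T0 = 23
Fold in T1=7: gcd(23, 7) = 1; lcm(23, 7) = 23 * 7 / 1 = 161 / 1 = 161
Full cycle length = 161

Answer: 161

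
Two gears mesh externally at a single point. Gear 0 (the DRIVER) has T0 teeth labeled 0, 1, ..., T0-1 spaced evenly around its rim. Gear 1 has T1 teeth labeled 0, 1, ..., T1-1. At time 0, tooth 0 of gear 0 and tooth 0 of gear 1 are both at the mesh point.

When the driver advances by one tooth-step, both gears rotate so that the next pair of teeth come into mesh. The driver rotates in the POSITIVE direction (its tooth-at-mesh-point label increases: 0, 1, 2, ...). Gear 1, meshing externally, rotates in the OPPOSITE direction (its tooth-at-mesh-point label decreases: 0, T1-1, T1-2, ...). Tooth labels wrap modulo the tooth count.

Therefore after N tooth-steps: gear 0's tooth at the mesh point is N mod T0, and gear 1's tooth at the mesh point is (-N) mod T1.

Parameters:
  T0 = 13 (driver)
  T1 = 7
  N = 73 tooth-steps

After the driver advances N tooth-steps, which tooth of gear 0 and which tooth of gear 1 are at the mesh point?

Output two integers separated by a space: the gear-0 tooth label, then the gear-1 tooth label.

Gear 0 (driver, T0=13): tooth at mesh = N mod T0
  73 = 5 * 13 + 8, so 73 mod 13 = 8
  gear 0 tooth = 8
Gear 1 (driven, T1=7): tooth at mesh = (-N) mod T1
  73 = 10 * 7 + 3, so 73 mod 7 = 3
  (-73) mod 7 = (-3) mod 7 = 7 - 3 = 4
Mesh after 73 steps: gear-0 tooth 8 meets gear-1 tooth 4

Answer: 8 4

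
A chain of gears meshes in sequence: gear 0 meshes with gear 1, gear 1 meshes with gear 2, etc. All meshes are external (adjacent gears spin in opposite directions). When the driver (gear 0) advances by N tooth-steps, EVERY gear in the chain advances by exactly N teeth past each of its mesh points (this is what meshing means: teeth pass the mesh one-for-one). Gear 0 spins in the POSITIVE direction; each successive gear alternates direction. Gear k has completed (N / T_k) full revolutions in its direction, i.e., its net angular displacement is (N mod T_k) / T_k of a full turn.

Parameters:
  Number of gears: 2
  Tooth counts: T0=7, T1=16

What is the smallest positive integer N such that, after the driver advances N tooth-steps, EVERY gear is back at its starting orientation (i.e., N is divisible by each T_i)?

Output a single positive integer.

Gear k returns to start when N is a multiple of T_k.
All gears at start simultaneously when N is a common multiple of [7, 16]; the smallest such N is lcm(7, 16).
Start: lcm = T0 = 7
Fold in T1=16: gcd(7, 16) = 1; lcm(7, 16) = 7 * 16 / 1 = 112 / 1 = 112
Full cycle length = 112

Answer: 112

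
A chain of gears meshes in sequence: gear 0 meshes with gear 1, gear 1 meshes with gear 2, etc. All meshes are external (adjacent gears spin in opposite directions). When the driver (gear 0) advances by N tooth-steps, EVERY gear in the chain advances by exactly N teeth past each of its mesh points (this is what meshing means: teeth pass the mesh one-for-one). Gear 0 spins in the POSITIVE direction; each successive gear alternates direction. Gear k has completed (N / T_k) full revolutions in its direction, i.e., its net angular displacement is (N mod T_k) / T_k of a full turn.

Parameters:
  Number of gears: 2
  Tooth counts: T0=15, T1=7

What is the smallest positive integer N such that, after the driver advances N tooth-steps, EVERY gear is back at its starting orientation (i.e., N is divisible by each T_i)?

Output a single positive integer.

Gear k returns to start when N is a multiple of T_k.
All gears at start simultaneously when N is a common multiple of [15, 7]; the smallest such N is lcm(15, 7).
Start: lcm = T0 = 15
Fold in T1=7: gcd(15, 7) = 1; lcm(15, 7) = 15 * 7 / 1 = 105 / 1 = 105
Full cycle length = 105

Answer: 105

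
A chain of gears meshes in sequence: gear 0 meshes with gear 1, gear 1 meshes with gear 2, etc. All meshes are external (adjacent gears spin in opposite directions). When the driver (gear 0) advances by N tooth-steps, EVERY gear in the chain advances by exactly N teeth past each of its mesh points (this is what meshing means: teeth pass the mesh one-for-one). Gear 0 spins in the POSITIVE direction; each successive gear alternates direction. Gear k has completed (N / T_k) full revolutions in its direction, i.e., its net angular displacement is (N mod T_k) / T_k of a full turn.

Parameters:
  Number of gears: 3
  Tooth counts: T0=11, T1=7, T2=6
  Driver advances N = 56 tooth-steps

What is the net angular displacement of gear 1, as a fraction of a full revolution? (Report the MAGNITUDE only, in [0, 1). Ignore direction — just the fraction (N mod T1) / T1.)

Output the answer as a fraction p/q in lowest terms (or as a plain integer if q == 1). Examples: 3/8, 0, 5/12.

Answer: 0

Derivation:
Chain of 3 gears, tooth counts: [11, 7, 6]
  gear 0: T0=11, direction=positive, advance = 56 mod 11 = 1 teeth = 1/11 turn
  gear 1: T1=7, direction=negative, advance = 56 mod 7 = 0 teeth = 0/7 turn
  gear 2: T2=6, direction=positive, advance = 56 mod 6 = 2 teeth = 2/6 turn
Gear 1: 56 mod 7 = 0
Fraction = 0 / 7 = 0/1 (gcd(0,7)=7) = 0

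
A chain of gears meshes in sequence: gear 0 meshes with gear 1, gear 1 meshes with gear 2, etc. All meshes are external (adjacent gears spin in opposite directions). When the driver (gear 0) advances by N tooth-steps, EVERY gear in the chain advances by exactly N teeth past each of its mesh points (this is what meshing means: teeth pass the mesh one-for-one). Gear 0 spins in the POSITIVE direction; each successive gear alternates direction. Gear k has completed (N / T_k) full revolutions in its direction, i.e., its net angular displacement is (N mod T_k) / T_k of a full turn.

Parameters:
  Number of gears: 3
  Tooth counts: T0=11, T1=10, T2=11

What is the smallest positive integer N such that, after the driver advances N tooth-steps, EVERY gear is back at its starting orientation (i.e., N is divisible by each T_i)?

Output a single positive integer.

Gear k returns to start when N is a multiple of T_k.
All gears at start simultaneously when N is a common multiple of [11, 10, 11]; the smallest such N is lcm(11, 10, 11).
Start: lcm = T0 = 11
Fold in T1=10: gcd(11, 10) = 1; lcm(11, 10) = 11 * 10 / 1 = 110 / 1 = 110
Fold in T2=11: gcd(110, 11) = 11; lcm(110, 11) = 110 * 11 / 11 = 1210 / 11 = 110
Full cycle length = 110

Answer: 110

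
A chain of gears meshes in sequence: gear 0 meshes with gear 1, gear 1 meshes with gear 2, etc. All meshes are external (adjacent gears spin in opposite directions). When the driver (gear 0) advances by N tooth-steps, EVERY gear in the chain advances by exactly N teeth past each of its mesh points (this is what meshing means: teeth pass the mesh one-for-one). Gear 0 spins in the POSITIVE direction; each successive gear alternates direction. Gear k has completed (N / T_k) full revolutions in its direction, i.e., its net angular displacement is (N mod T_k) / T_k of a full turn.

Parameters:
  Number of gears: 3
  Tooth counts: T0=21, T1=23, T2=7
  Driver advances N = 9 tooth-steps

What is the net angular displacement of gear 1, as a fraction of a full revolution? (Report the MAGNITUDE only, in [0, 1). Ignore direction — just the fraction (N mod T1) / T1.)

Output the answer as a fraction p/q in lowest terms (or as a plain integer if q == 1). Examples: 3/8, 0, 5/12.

Answer: 9/23

Derivation:
Chain of 3 gears, tooth counts: [21, 23, 7]
  gear 0: T0=21, direction=positive, advance = 9 mod 21 = 9 teeth = 9/21 turn
  gear 1: T1=23, direction=negative, advance = 9 mod 23 = 9 teeth = 9/23 turn
  gear 2: T2=7, direction=positive, advance = 9 mod 7 = 2 teeth = 2/7 turn
Gear 1: 9 mod 23 = 9
Fraction = 9 / 23 = 9/23 (gcd(9,23)=1) = 9/23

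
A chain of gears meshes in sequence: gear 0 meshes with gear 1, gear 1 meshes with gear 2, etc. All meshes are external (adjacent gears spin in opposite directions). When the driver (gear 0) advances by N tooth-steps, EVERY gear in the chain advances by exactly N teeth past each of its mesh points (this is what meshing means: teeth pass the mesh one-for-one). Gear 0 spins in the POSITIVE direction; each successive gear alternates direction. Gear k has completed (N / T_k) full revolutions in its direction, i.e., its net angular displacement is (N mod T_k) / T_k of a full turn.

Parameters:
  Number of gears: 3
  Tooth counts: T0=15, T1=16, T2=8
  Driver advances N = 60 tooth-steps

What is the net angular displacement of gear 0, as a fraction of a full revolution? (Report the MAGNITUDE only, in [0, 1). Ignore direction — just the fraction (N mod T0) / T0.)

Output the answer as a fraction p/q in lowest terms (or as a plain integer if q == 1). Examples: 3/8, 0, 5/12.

Chain of 3 gears, tooth counts: [15, 16, 8]
  gear 0: T0=15, direction=positive, advance = 60 mod 15 = 0 teeth = 0/15 turn
  gear 1: T1=16, direction=negative, advance = 60 mod 16 = 12 teeth = 12/16 turn
  gear 2: T2=8, direction=positive, advance = 60 mod 8 = 4 teeth = 4/8 turn
Gear 0: 60 mod 15 = 0
Fraction = 0 / 15 = 0/1 (gcd(0,15)=15) = 0

Answer: 0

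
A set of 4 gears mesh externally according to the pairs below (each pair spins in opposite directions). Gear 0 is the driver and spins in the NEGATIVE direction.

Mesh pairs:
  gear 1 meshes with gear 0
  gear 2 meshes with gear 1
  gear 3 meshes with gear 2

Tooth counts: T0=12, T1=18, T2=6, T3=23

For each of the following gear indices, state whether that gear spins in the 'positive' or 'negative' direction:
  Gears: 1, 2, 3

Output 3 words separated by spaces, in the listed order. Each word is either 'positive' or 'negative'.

Gear 0 (driver): negative (depth 0)
  gear 1: meshes with gear 0 -> depth 1 -> positive (opposite of gear 0)
  gear 2: meshes with gear 1 -> depth 2 -> negative (opposite of gear 1)
  gear 3: meshes with gear 2 -> depth 3 -> positive (opposite of gear 2)
Queried indices 1, 2, 3 -> positive, negative, positive

Answer: positive negative positive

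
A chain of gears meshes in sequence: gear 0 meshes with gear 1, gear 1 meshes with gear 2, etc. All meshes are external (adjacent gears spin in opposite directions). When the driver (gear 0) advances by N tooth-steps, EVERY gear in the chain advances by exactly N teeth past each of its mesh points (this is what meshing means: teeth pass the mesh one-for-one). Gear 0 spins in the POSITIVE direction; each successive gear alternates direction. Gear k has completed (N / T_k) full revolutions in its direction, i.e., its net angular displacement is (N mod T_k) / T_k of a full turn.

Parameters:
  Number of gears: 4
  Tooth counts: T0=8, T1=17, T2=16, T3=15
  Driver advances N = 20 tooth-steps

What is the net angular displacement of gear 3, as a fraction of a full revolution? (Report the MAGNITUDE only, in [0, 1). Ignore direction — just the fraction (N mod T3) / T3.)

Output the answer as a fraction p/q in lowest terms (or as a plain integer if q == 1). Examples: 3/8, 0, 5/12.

Answer: 1/3

Derivation:
Chain of 4 gears, tooth counts: [8, 17, 16, 15]
  gear 0: T0=8, direction=positive, advance = 20 mod 8 = 4 teeth = 4/8 turn
  gear 1: T1=17, direction=negative, advance = 20 mod 17 = 3 teeth = 3/17 turn
  gear 2: T2=16, direction=positive, advance = 20 mod 16 = 4 teeth = 4/16 turn
  gear 3: T3=15, direction=negative, advance = 20 mod 15 = 5 teeth = 5/15 turn
Gear 3: 20 mod 15 = 5
Fraction = 5 / 15 = 1/3 (gcd(5,15)=5) = 1/3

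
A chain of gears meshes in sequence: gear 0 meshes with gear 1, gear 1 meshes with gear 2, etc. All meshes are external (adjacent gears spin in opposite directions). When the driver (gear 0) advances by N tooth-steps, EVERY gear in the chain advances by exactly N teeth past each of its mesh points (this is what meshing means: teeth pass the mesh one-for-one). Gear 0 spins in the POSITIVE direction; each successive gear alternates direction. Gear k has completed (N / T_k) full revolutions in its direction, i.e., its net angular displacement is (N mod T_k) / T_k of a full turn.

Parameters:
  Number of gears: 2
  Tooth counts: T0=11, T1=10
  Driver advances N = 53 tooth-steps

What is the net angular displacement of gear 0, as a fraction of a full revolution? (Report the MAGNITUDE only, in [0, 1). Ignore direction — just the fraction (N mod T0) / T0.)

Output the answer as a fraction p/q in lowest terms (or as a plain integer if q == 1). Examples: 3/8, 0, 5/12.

Answer: 9/11

Derivation:
Chain of 2 gears, tooth counts: [11, 10]
  gear 0: T0=11, direction=positive, advance = 53 mod 11 = 9 teeth = 9/11 turn
  gear 1: T1=10, direction=negative, advance = 53 mod 10 = 3 teeth = 3/10 turn
Gear 0: 53 mod 11 = 9
Fraction = 9 / 11 = 9/11 (gcd(9,11)=1) = 9/11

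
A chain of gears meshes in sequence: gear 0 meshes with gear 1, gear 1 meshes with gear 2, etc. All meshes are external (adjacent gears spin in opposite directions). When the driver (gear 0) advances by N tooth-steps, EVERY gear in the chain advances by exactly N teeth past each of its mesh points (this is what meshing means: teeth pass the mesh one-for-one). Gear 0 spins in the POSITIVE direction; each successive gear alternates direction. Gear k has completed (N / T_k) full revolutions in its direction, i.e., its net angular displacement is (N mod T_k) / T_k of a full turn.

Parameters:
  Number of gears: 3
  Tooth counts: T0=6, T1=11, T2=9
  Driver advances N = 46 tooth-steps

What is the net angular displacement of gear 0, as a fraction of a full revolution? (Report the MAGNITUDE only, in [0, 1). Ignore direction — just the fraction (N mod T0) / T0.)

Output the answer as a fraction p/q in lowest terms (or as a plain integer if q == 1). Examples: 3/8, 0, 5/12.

Chain of 3 gears, tooth counts: [6, 11, 9]
  gear 0: T0=6, direction=positive, advance = 46 mod 6 = 4 teeth = 4/6 turn
  gear 1: T1=11, direction=negative, advance = 46 mod 11 = 2 teeth = 2/11 turn
  gear 2: T2=9, direction=positive, advance = 46 mod 9 = 1 teeth = 1/9 turn
Gear 0: 46 mod 6 = 4
Fraction = 4 / 6 = 2/3 (gcd(4,6)=2) = 2/3

Answer: 2/3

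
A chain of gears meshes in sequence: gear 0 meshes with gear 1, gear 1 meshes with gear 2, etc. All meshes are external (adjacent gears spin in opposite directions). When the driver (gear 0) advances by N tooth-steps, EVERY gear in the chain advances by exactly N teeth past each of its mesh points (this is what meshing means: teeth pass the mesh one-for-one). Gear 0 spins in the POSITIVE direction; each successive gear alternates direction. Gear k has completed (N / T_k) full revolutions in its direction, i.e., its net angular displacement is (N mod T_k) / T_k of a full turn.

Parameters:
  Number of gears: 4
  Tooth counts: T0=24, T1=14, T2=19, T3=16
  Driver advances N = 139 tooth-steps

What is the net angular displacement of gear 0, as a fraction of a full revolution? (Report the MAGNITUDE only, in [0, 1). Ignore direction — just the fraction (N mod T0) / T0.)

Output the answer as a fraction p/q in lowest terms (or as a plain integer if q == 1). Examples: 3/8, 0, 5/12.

Answer: 19/24

Derivation:
Chain of 4 gears, tooth counts: [24, 14, 19, 16]
  gear 0: T0=24, direction=positive, advance = 139 mod 24 = 19 teeth = 19/24 turn
  gear 1: T1=14, direction=negative, advance = 139 mod 14 = 13 teeth = 13/14 turn
  gear 2: T2=19, direction=positive, advance = 139 mod 19 = 6 teeth = 6/19 turn
  gear 3: T3=16, direction=negative, advance = 139 mod 16 = 11 teeth = 11/16 turn
Gear 0: 139 mod 24 = 19
Fraction = 19 / 24 = 19/24 (gcd(19,24)=1) = 19/24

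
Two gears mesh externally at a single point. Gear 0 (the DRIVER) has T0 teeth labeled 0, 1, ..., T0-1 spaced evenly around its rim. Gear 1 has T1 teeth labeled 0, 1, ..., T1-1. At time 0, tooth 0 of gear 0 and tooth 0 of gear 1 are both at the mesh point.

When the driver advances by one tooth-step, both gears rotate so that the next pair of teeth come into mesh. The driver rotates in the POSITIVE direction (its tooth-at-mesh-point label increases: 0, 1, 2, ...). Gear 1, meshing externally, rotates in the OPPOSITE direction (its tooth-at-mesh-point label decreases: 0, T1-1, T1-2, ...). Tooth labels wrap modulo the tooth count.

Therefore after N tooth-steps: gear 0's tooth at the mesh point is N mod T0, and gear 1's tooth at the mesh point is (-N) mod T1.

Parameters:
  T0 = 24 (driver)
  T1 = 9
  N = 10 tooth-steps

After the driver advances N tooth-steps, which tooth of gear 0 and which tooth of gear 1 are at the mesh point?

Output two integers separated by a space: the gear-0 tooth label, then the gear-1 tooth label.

Answer: 10 8

Derivation:
Gear 0 (driver, T0=24): tooth at mesh = N mod T0
  10 = 0 * 24 + 10, so 10 mod 24 = 10
  gear 0 tooth = 10
Gear 1 (driven, T1=9): tooth at mesh = (-N) mod T1
  10 = 1 * 9 + 1, so 10 mod 9 = 1
  (-10) mod 9 = (-1) mod 9 = 9 - 1 = 8
Mesh after 10 steps: gear-0 tooth 10 meets gear-1 tooth 8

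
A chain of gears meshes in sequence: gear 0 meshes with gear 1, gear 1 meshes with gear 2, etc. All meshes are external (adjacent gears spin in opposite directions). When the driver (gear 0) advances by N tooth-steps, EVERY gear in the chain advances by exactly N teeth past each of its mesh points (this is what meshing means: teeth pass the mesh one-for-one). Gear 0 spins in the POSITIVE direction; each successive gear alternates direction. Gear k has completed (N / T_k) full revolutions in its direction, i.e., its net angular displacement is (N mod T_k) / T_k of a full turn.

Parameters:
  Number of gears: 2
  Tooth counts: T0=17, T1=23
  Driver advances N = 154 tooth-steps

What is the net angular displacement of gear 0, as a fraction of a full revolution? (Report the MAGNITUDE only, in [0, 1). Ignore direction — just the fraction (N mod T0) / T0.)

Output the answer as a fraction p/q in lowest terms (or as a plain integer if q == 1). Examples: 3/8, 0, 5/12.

Chain of 2 gears, tooth counts: [17, 23]
  gear 0: T0=17, direction=positive, advance = 154 mod 17 = 1 teeth = 1/17 turn
  gear 1: T1=23, direction=negative, advance = 154 mod 23 = 16 teeth = 16/23 turn
Gear 0: 154 mod 17 = 1
Fraction = 1 / 17 = 1/17 (gcd(1,17)=1) = 1/17

Answer: 1/17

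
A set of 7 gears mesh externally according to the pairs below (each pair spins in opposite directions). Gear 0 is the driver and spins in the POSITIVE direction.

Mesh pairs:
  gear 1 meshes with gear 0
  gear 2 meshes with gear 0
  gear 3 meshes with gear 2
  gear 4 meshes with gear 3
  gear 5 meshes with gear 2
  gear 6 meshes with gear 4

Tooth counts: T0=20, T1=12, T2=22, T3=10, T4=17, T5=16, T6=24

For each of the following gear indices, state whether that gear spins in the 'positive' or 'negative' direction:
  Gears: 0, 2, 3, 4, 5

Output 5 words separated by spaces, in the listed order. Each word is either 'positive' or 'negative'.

Answer: positive negative positive negative positive

Derivation:
Gear 0 (driver): positive (depth 0)
  gear 1: meshes with gear 0 -> depth 1 -> negative (opposite of gear 0)
  gear 2: meshes with gear 0 -> depth 1 -> negative (opposite of gear 0)
  gear 3: meshes with gear 2 -> depth 2 -> positive (opposite of gear 2)
  gear 4: meshes with gear 3 -> depth 3 -> negative (opposite of gear 3)
  gear 5: meshes with gear 2 -> depth 2 -> positive (opposite of gear 2)
  gear 6: meshes with gear 4 -> depth 4 -> positive (opposite of gear 4)
Queried indices 0, 2, 3, 4, 5 -> positive, negative, positive, negative, positive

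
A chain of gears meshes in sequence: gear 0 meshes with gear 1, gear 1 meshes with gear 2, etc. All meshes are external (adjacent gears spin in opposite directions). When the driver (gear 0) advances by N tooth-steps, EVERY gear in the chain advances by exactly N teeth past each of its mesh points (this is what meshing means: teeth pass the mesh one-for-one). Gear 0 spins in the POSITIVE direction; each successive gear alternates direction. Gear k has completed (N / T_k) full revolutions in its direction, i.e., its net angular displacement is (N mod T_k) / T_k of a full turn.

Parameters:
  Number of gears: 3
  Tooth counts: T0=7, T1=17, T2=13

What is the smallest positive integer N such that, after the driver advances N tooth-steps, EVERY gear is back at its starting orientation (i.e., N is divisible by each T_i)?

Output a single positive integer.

Gear k returns to start when N is a multiple of T_k.
All gears at start simultaneously when N is a common multiple of [7, 17, 13]; the smallest such N is lcm(7, 17, 13).
Start: lcm = T0 = 7
Fold in T1=17: gcd(7, 17) = 1; lcm(7, 17) = 7 * 17 / 1 = 119 / 1 = 119
Fold in T2=13: gcd(119, 13) = 1; lcm(119, 13) = 119 * 13 / 1 = 1547 / 1 = 1547
Full cycle length = 1547

Answer: 1547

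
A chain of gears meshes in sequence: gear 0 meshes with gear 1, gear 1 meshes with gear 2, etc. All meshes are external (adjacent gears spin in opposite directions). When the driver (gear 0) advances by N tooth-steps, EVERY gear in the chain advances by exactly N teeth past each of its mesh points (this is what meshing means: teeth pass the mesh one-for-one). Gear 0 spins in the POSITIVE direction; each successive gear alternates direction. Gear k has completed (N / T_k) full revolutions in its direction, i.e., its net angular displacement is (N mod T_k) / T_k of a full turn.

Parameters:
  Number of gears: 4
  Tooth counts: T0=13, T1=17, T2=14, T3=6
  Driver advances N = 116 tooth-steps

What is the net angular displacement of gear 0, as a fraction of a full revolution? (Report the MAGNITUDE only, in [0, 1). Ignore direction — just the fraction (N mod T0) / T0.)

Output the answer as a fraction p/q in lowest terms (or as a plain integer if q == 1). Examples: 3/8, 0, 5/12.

Chain of 4 gears, tooth counts: [13, 17, 14, 6]
  gear 0: T0=13, direction=positive, advance = 116 mod 13 = 12 teeth = 12/13 turn
  gear 1: T1=17, direction=negative, advance = 116 mod 17 = 14 teeth = 14/17 turn
  gear 2: T2=14, direction=positive, advance = 116 mod 14 = 4 teeth = 4/14 turn
  gear 3: T3=6, direction=negative, advance = 116 mod 6 = 2 teeth = 2/6 turn
Gear 0: 116 mod 13 = 12
Fraction = 12 / 13 = 12/13 (gcd(12,13)=1) = 12/13

Answer: 12/13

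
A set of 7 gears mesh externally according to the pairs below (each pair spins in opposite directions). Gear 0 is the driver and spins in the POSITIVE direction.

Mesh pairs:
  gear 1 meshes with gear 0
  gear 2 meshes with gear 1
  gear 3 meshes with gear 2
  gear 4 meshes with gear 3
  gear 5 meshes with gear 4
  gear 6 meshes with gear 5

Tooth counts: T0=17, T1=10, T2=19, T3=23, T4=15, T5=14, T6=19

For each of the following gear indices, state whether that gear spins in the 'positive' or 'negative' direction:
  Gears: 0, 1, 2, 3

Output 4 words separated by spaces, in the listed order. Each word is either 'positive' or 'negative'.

Answer: positive negative positive negative

Derivation:
Gear 0 (driver): positive (depth 0)
  gear 1: meshes with gear 0 -> depth 1 -> negative (opposite of gear 0)
  gear 2: meshes with gear 1 -> depth 2 -> positive (opposite of gear 1)
  gear 3: meshes with gear 2 -> depth 3 -> negative (opposite of gear 2)
  gear 4: meshes with gear 3 -> depth 4 -> positive (opposite of gear 3)
  gear 5: meshes with gear 4 -> depth 5 -> negative (opposite of gear 4)
  gear 6: meshes with gear 5 -> depth 6 -> positive (opposite of gear 5)
Queried indices 0, 1, 2, 3 -> positive, negative, positive, negative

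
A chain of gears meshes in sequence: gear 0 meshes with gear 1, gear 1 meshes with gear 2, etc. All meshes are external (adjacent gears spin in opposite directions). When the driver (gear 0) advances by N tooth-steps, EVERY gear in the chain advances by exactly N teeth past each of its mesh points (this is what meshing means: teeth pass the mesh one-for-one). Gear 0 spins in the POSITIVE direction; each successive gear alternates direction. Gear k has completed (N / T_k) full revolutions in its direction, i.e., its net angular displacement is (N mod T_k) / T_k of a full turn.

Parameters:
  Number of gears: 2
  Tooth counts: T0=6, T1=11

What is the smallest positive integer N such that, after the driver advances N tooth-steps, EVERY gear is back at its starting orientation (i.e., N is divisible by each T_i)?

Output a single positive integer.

Gear k returns to start when N is a multiple of T_k.
All gears at start simultaneously when N is a common multiple of [6, 11]; the smallest such N is lcm(6, 11).
Start: lcm = T0 = 6
Fold in T1=11: gcd(6, 11) = 1; lcm(6, 11) = 6 * 11 / 1 = 66 / 1 = 66
Full cycle length = 66

Answer: 66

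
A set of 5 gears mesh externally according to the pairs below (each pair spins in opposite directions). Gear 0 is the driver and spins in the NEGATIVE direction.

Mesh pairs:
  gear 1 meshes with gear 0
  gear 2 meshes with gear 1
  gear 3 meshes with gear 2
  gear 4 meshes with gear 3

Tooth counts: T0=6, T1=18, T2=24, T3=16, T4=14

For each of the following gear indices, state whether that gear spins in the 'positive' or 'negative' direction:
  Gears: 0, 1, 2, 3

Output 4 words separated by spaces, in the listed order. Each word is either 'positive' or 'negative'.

Answer: negative positive negative positive

Derivation:
Gear 0 (driver): negative (depth 0)
  gear 1: meshes with gear 0 -> depth 1 -> positive (opposite of gear 0)
  gear 2: meshes with gear 1 -> depth 2 -> negative (opposite of gear 1)
  gear 3: meshes with gear 2 -> depth 3 -> positive (opposite of gear 2)
  gear 4: meshes with gear 3 -> depth 4 -> negative (opposite of gear 3)
Queried indices 0, 1, 2, 3 -> negative, positive, negative, positive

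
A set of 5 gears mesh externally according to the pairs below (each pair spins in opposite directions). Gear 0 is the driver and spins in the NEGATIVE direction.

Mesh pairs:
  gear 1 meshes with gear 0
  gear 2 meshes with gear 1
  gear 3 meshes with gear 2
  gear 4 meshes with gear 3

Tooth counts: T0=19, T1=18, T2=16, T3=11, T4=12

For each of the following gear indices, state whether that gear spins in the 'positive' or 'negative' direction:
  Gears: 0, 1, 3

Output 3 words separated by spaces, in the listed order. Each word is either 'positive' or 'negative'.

Gear 0 (driver): negative (depth 0)
  gear 1: meshes with gear 0 -> depth 1 -> positive (opposite of gear 0)
  gear 2: meshes with gear 1 -> depth 2 -> negative (opposite of gear 1)
  gear 3: meshes with gear 2 -> depth 3 -> positive (opposite of gear 2)
  gear 4: meshes with gear 3 -> depth 4 -> negative (opposite of gear 3)
Queried indices 0, 1, 3 -> negative, positive, positive

Answer: negative positive positive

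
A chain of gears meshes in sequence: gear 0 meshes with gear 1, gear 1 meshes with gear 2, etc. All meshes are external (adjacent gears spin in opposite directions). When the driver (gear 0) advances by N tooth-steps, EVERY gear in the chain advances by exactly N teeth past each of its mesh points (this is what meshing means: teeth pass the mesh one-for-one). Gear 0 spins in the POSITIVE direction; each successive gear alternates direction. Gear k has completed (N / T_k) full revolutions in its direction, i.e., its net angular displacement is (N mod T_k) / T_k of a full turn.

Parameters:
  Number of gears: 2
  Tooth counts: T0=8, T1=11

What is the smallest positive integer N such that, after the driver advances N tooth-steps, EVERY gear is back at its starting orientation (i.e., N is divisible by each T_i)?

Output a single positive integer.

Gear k returns to start when N is a multiple of T_k.
All gears at start simultaneously when N is a common multiple of [8, 11]; the smallest such N is lcm(8, 11).
Start: lcm = T0 = 8
Fold in T1=11: gcd(8, 11) = 1; lcm(8, 11) = 8 * 11 / 1 = 88 / 1 = 88
Full cycle length = 88

Answer: 88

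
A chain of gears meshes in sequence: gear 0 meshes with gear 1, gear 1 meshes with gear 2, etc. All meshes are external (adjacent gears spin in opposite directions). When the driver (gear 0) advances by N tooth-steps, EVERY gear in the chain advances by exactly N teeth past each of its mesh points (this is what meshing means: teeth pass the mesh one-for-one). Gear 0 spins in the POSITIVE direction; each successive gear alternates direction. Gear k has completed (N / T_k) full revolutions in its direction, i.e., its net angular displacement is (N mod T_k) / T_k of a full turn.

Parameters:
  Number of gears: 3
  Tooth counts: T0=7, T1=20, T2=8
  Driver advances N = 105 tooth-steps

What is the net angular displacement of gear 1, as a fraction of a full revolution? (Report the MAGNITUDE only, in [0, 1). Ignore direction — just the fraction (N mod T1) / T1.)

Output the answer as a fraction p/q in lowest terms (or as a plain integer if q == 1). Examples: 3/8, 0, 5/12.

Answer: 1/4

Derivation:
Chain of 3 gears, tooth counts: [7, 20, 8]
  gear 0: T0=7, direction=positive, advance = 105 mod 7 = 0 teeth = 0/7 turn
  gear 1: T1=20, direction=negative, advance = 105 mod 20 = 5 teeth = 5/20 turn
  gear 2: T2=8, direction=positive, advance = 105 mod 8 = 1 teeth = 1/8 turn
Gear 1: 105 mod 20 = 5
Fraction = 5 / 20 = 1/4 (gcd(5,20)=5) = 1/4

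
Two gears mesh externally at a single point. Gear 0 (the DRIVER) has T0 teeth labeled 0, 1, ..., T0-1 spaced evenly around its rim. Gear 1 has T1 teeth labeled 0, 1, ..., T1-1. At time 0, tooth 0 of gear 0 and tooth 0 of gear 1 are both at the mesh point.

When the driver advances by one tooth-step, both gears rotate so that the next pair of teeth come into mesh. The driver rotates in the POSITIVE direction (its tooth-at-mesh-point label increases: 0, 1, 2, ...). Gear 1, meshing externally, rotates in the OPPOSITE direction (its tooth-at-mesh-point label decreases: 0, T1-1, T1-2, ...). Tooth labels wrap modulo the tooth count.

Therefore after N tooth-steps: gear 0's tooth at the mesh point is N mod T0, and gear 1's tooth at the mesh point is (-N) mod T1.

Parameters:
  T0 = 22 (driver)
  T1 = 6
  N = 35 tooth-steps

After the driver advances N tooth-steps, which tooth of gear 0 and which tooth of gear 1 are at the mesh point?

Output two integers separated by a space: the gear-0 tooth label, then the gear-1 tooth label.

Gear 0 (driver, T0=22): tooth at mesh = N mod T0
  35 = 1 * 22 + 13, so 35 mod 22 = 13
  gear 0 tooth = 13
Gear 1 (driven, T1=6): tooth at mesh = (-N) mod T1
  35 = 5 * 6 + 5, so 35 mod 6 = 5
  (-35) mod 6 = (-5) mod 6 = 6 - 5 = 1
Mesh after 35 steps: gear-0 tooth 13 meets gear-1 tooth 1

Answer: 13 1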